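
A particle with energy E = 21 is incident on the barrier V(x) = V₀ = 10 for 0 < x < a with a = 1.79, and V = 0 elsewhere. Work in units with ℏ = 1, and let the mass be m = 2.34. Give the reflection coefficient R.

R = 0.00802

E > V₀: inside the barrier k₂ = √(2m(E − V₀))/ℏ = 7.175, k₂a = 12.84.
Matching at both interfaces gives T⁻¹ = 1 + V₀² sin²(k₂a) / [4E(E − V₀)] = 1.008, hence T = 0.992.
R = 1 − T = 0.00802.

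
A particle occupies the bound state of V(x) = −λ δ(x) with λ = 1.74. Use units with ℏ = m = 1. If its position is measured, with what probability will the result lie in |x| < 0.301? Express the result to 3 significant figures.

The normalised bound state is ψ = √κ e^{−κ|x|} with κ = mλ/ℏ² = 1.740.
P(|x| < d) = ∫_{−d}^{d} κ e^{−2κ|x|} dx = 1 − e^{−2κd} = 1 − e^{−1.047} = 0.6492.

P = 0.649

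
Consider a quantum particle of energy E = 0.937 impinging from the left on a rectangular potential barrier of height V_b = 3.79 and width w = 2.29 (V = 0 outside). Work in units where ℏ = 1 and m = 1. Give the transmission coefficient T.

E < V_b: inside the barrier ψ ∝ e^{±κx} with κ = √(2m(V_b − E))/ℏ = 2.389.
κw = 5.470, sinh(κw) = 118.7.
Matching ψ, ψ′ at both faces gives T = [1 + V_b² sinh²(κw) / (4E(V_b − E))]⁻¹ = 1/18940 = 0.0000528.

T = 0.0000528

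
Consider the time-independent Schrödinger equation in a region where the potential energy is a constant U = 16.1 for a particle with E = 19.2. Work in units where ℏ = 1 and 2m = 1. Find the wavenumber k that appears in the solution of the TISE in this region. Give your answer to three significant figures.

With E > U the solution is oscillatory, ψ ∝ e^{±ikx} with k = √(2m(E − U))/ℏ.
k = √(2 × 0.5 × 3.1) = 1.761.

k = 1.76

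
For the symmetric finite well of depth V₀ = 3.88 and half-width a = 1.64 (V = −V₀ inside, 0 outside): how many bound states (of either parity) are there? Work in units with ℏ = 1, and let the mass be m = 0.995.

The dimensionless depth is z₀ = a√(2mV₀)/ℏ = 1.64 × √(7.721) = 4.557.
A new bound state (alternating even/odd) appears each time z₀ passes a multiple of π/2, so N = ⌊2z₀/π⌋ + 1 = ⌊2.901⌋ + 1 = 3.

N = 3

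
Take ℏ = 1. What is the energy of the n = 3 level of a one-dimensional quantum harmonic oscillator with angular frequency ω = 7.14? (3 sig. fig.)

Using E_n = (n + ½)ℏω: E_3 = 3.5 × 7.14 = 24.99.

E = 25.0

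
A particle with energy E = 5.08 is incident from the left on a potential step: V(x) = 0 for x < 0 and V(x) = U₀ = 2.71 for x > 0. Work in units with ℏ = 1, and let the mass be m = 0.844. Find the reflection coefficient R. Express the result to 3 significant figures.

On each side the TISE gives plane waves with k = √(2m(E − V))/ℏ: k₁ = √(2·0.844·5.08) = 2.928, k₂ = √(2·0.844·2.37) = 2.000.
Continuity of ψ and ψ′ at the step yields the reflection amplitude r = (k₁ − k₂)/(k₁ + k₂) = 0.1883; thus R = |r|² = 0.03547, T = 0.9645.

R = 0.0355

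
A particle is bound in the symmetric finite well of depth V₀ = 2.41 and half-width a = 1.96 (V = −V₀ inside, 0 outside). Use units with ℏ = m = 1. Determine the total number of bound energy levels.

N = 3

The dimensionless depth is z₀ = a√(2mV₀)/ℏ = 1.96 × √(4.820) = 4.303.
A new bound state (alternating even/odd) appears each time z₀ passes a multiple of π/2, so N = ⌊2z₀/π⌋ + 1 = ⌊2.739⌋ + 1 = 3.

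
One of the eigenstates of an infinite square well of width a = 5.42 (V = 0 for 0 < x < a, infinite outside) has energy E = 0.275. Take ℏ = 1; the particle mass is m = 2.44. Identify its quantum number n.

From E_n = n²π²ℏ²/(2ma²) invert to n = √(2ma²E)/(πℏ).
n = (5.42/π) × √(2 × 2.44 × 0.275) = 1.999 → n = 2.

n = 2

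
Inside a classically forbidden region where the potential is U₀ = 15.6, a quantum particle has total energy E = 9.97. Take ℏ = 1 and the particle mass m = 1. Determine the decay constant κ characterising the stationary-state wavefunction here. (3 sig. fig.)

Since E < U₀ the TISE in this region is ψ'' = κ²ψ with κ = √(2m(U₀ − E))/ℏ.
κ = √(2 × 1 × 5.63) = 3.356.

κ = 3.36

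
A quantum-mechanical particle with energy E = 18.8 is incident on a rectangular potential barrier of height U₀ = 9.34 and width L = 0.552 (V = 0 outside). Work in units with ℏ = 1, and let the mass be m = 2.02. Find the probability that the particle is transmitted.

T = 0.991

E > U₀: inside the barrier k₂ = √(2m(E − U₀))/ℏ = 6.182, k₂L = 3.413.
T = [1 + U₀² sin²(k₂L) / (4E(E − U₀))]⁻¹ = 1/1.009 = 0.991.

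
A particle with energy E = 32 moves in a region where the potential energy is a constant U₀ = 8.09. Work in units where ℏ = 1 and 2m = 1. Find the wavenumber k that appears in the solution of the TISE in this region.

With E > U₀ the solution is oscillatory, ψ ∝ e^{±ikx} with k = √(2m(E − U₀))/ℏ.
k = √(2 × 0.5 × 23.91) = 4.890.

k = 4.89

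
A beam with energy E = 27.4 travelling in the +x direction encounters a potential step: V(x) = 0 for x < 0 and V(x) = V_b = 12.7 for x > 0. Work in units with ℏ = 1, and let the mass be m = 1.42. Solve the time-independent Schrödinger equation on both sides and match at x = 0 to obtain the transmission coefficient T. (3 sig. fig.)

On each side the TISE gives plane waves with k = √(2m(E − V))/ℏ: k₁ = √(2·1.42·27.4) = 8.821, k₂ = √(2·1.42·14.7) = 6.461.
Continuity of ψ and ψ′ at the step yields the reflection amplitude r = (k₁ − k₂)/(k₁ + k₂) = 0.1544; thus R = |r|² = 0.02385, T = 0.9762.

T = 0.976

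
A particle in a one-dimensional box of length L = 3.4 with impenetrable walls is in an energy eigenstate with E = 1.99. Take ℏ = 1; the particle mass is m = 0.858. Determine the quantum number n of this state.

For an infinite well E_n = n²π²ℏ²/(2mL²), so n = (L/πℏ)√(2mE).
n = (3.4/π) × √(2 × 0.858 × 1.99) = 2.000 → n = 2.

n = 2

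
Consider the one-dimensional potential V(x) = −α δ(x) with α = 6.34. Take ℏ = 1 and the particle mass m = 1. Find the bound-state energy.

E = -20.1

The bound state is ψ(x) = √κ e^{−κ|x|}. The derivative jump ψ'(0⁺) − ψ'(0⁻) = −(2mα/ℏ²)ψ(0) fixes κ = mα/ℏ² = 6.340.
Then E = −ℏ²κ²/(2m) = −mα²/(2ℏ²) = -20.10.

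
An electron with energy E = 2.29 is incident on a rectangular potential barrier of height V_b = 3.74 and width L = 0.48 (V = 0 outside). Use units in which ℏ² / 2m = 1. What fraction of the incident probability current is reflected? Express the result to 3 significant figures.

E < V_b: inside the barrier ψ ∝ e^{±κx} with κ = √(2m(V_b − E))/ℏ = 1.204.
κL = 0.5780, sinh(κL) = 0.6107.
The exact tunnelling result is T⁻¹ = 1 + V_b² sinh²(κL) / [4E(V_b − E)] = 1.393, so T = 0.718.
R = 1 − T = 0.282.

R = 0.282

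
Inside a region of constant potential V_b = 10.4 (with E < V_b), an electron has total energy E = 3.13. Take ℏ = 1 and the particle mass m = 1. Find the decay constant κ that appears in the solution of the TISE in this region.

κ = 3.81

Since E < V_b the TISE in this region is ψ'' = κ²ψ with κ = √(2m(V_b − E))/ℏ.
κ = √(2 × 1 × 7.27) = 3.813.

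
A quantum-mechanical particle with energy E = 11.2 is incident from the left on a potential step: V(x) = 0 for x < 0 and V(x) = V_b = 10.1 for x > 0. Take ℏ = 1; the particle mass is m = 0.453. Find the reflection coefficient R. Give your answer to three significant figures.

R = 0.273

On each side the TISE gives plane waves with k = √(2m(E − V))/ℏ: k₁ = √(2·0.453·11.2) = 3.185, k₂ = √(2·0.453·1.1) = 0.9983.
Continuity of ψ and ψ′ at the step yields the reflection amplitude r = (k₁ − k₂)/(k₁ + k₂) = 0.5228; thus R = |r|² = 0.2733, T = 0.7267.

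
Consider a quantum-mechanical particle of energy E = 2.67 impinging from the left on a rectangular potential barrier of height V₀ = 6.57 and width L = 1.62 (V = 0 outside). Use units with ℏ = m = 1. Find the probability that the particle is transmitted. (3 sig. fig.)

T = 0.000454

Since E < V₀ the interior solution is evanescent with decay constant κ = √(2m(V₀ − E))/ℏ = 2.793.
κL = 4.524, sinh(κL) = 46.12.
The exact tunnelling result is T⁻¹ = 1 + V₀² sinh²(κL) / [4E(V₀ − E)] = 2205, so T = 0.000454.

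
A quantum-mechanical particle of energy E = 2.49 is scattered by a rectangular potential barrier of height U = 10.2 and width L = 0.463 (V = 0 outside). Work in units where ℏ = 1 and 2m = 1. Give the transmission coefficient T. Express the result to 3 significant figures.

E < U: inside the barrier ψ ∝ e^{±κx} with κ = √(2m(U − E))/ℏ = 2.777.
κL = 1.286, sinh(κL) = 1.670.
Matching ψ, ψ′ at both faces gives T = [1 + U² sinh²(κL) / (4E(U − E))]⁻¹ = 1/4.779 = 0.209.

T = 0.209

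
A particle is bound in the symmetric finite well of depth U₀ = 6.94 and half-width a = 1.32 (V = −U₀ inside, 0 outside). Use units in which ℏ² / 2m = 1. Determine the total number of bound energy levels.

Define the well-strength parameter z₀ = (a/ℏ)√(2mU₀) = 1.32 × √(2·0.5·6.94) = 3.477.
A new bound state (alternating even/odd) appears each time z₀ passes a multiple of π/2, so N = ⌊2z₀/π⌋ + 1 = ⌊2.214⌋ + 1 = 3.

N = 3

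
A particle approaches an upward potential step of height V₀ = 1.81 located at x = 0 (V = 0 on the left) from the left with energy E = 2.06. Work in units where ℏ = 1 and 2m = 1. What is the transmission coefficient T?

The wavenumbers are k₁ = √(2mE)/ℏ = 1.435 on the left and k₂ = √(2m(E − V₀))/ℏ = 0.5000 on the right.
Continuity of ψ and ψ′ at the step yields the reflection amplitude r = (k₁ − k₂)/(k₁ + k₂) = 0.4833; thus R = |r|² = 0.2336, T = 0.7664.

T = 0.766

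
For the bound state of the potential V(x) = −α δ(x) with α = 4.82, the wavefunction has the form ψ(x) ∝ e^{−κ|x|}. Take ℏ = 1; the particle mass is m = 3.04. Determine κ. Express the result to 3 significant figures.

κ = 14.7

Integrating the TISE across x = 0 gives the cusp condition ψ'(0⁺) − ψ'(0⁻) = −(2mα/ℏ²)ψ(0).
With ψ ∝ e^{−κ|x|} this yields −2κ = −2mα/ℏ², so κ = mα/ℏ² = 14.65.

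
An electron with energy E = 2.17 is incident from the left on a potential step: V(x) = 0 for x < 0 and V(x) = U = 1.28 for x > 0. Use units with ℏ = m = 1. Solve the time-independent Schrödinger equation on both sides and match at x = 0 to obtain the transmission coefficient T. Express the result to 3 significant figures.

T = 0.952

The wavenumbers are k₁ = √(2mE)/ℏ = 2.083 on the left and k₂ = √(2m(E − U))/ℏ = 1.334 on the right.
Continuity of ψ and ψ′ at the step yields the reflection amplitude r = (k₁ − k₂)/(k₁ + k₂) = 0.2192; thus R = |r|² = 0.04805, T = 0.9520.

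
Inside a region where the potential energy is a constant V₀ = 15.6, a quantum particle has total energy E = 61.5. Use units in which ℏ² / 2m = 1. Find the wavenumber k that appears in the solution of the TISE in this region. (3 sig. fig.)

With E > V₀ the solution is oscillatory, ψ ∝ e^{±ikx} with k = √(2m(E − V₀))/ℏ.
k = √(2 × 0.5 × 45.9) = 6.775.

k = 6.77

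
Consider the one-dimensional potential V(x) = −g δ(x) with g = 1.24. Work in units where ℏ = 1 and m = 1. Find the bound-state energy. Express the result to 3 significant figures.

For x ≠ 0 the bound state is ψ ∝ e^{−κ|x|}; integrating the TISE across the delta gives the cusp condition 2κ = 2mg/ℏ², so κ = 1.240.
Then E = −ℏ²κ²/(2m) = −mg²/(2ℏ²) = -0.7688.

E = -0.769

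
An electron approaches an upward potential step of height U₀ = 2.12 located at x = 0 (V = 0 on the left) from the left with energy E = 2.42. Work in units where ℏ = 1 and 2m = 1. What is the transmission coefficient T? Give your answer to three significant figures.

The wavenumbers are k₁ = √(2mE)/ℏ = 1.556 on the left and k₂ = √(2m(E − U₀))/ℏ = 0.5477 on the right.
Continuity of ψ and ψ′ at the step yields the reflection amplitude r = (k₁ − k₂)/(k₁ + k₂) = 0.4792; thus R = |r|² = 0.2296, T = 0.7704.

T = 0.770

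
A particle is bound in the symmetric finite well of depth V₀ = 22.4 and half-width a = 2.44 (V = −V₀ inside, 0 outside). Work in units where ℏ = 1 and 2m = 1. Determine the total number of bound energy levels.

The dimensionless depth is z₀ = a√(2mV₀)/ℏ = 2.44 × √(22.40) = 11.55.
The even/odd transcendental equations gain one root per π/2 in z₀, giving N = 1 + ⌊2z₀/π⌋ = 1 + ⌊7.352⌋ = 8.

N = 8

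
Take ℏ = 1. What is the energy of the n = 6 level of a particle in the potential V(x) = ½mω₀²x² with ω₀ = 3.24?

E = 21.1

Using E_n = (n + ½)ℏω₀: E_6 = 6.5 × 3.24 = 21.06.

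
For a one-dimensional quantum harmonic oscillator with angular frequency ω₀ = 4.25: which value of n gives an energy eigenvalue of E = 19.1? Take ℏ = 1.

n = 4

Invert E_n = (n + ½)ℏω₀: n = E/ℏω₀ − ½ = 3.994, so n = 4.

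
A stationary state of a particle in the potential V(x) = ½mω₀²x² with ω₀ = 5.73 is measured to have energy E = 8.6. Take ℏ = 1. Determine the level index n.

n = 1

E_n = ℏω₀(n + ½) ⇒ n = E/(ℏω₀) − ½ = 8.6/5.73 − 0.5 = 1.001 → n = 1.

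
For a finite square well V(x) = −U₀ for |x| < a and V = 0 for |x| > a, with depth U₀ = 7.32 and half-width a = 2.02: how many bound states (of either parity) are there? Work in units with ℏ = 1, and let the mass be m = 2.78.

The dimensionless depth is z₀ = a√(2mU₀)/ℏ = 2.02 × √(40.70) = 12.89.
A new bound state (alternating even/odd) appears each time z₀ passes a multiple of π/2, so N = ⌊2z₀/π⌋ + 1 = ⌊8.204⌋ + 1 = 9.

N = 9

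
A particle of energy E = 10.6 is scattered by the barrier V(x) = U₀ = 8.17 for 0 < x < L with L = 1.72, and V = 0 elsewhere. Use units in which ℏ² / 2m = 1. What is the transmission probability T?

T = 0.887

Above the barrier the interior wavenumber is k₂ = √(2m(E − U₀))/ℏ = 1.559, giving phase k₂L = 2.681.
Matching at both interfaces gives T⁻¹ = 1 + U₀² sin²(k₂L) / [4E(E − U₀)] = 1.128, hence T = 0.887.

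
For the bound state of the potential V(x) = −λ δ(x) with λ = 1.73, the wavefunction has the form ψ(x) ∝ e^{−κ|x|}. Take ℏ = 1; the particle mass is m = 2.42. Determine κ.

Integrating the TISE across x = 0 gives the cusp condition ψ'(0⁺) − ψ'(0⁻) = −(2mλ/ℏ²)ψ(0).
With ψ ∝ e^{−κ|x|} this yields −2κ = −2mλ/ℏ², so κ = mλ/ℏ² = 4.187.

κ = 4.19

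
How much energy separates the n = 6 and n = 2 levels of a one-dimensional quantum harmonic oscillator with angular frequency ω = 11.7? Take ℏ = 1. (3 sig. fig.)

ΔE = 46.8

E_n = ℏω(n + ½), so ΔE = (6 − 2) ℏω = 4 × 11.7 = 46.80.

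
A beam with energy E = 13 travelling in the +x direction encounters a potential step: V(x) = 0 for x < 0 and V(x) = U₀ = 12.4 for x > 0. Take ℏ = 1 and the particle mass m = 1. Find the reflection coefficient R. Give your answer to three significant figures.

R = 0.418

On each side the TISE gives plane waves with k = √(2m(E − V))/ℏ: k₁ = √(2·1·13) = 5.099, k₂ = √(2·1·0.6) = 1.095.
Matching ψ and ψ′ at x = 0 gives r = (k₁ − k₂)/(k₁ + k₂), so R = r² = 0.4177 and T = 1 − R = 0.5823.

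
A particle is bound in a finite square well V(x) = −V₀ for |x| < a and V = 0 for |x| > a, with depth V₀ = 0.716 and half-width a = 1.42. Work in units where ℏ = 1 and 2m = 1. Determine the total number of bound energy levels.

N = 1

The dimensionless depth is z₀ = a√(2mV₀)/ℏ = 1.42 × √(0.7160) = 1.202.
A new bound state (alternating even/odd) appears each time z₀ passes a multiple of π/2, so N = ⌊2z₀/π⌋ + 1 = ⌊0.7649⌋ + 1 = 1.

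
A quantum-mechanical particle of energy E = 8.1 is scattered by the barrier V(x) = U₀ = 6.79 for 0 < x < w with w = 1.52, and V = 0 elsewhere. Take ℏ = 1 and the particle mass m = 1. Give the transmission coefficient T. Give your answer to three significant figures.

T = 0.699

E > U₀: inside the barrier k₂ = √(2m(E − U₀))/ℏ = 1.619, k₂w = 2.460.
Matching at both interfaces gives T⁻¹ = 1 + U₀² sin²(k₂w) / [4E(E − U₀)] = 1.431, hence T = 0.699.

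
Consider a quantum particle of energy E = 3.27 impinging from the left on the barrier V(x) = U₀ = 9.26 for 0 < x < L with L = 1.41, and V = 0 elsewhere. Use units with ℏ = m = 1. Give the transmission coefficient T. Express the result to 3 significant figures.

E < U₀: inside the barrier ψ ∝ e^{±κx} with κ = √(2m(U₀ − E))/ℏ = 3.461.
κL = 4.880, sinh(κL) = 65.83.
The exact tunnelling result is T⁻¹ = 1 + U₀² sinh²(κL) / [4E(U₀ − E)] = 4744, so T = 0.000211.

T = 0.000211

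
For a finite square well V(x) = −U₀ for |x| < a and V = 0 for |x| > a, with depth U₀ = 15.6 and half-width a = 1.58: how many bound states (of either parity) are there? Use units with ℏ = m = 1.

Define the well-strength parameter z₀ = (a/ℏ)√(2mU₀) = 1.58 × √(2·1·15.6) = 8.825.
The even/odd transcendental equations gain one root per π/2 in z₀, giving N = 1 + ⌊2z₀/π⌋ = 1 + ⌊5.618⌋ = 6.

N = 6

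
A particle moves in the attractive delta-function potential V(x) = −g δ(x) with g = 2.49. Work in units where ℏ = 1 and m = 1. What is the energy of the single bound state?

For x ≠ 0 the bound state is ψ ∝ e^{−κ|x|}; integrating the TISE across the delta gives the cusp condition 2κ = 2mg/ℏ², so κ = 2.490.
Then E = −ℏ²κ²/(2m) = −mg²/(2ℏ²) = -3.100.

E = -3.10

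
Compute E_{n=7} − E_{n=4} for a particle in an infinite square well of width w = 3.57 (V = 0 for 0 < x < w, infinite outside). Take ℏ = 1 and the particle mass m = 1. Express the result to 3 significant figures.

ΔE = 12.8

E_n = n²π²ℏ²/(2mw²), so ΔE = (7² − 4²) π²ℏ²/(2mw²).
ΔE = 33 × π² / (2 × 1 × 3.57²) = 12.78.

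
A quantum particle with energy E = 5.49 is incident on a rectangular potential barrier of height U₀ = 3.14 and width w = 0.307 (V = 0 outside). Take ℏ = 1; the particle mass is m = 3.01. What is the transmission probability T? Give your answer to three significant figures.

T = 0.862

E > U₀: inside the barrier k₂ = √(2m(E − U₀))/ℏ = 3.761, k₂w = 1.155.
T = [1 + U₀² sin²(k₂w) / (4E(E − U₀))]⁻¹ = 1/1.160 = 0.862.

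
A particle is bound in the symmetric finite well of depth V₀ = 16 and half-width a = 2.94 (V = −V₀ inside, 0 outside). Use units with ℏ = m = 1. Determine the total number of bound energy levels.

N = 11

Define the well-strength parameter z₀ = (a/ℏ)√(2mV₀) = 2.94 × √(2·1·16) = 16.63.
The even/odd transcendental equations gain one root per π/2 in z₀, giving N = 1 + ⌊2z₀/π⌋ = 1 + ⌊10.59⌋ = 11.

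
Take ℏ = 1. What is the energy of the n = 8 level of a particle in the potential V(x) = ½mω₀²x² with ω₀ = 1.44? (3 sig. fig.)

The oscillator eigenvalues are E_n = ℏω₀(n + ½), so E_8 = 1.44 × 8.5 = 12.24.

E = 12.2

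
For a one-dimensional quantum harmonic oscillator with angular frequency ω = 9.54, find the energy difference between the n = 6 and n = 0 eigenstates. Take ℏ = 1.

ΔE = 57.2

E_n = ℏω(n + ½), so ΔE = (6 − 0) ℏω = 6 × 9.54 = 57.24.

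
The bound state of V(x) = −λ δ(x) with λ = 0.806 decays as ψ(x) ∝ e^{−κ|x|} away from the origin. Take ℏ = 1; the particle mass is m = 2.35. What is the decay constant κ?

κ = 1.89

Integrating the TISE across x = 0 gives the cusp condition ψ'(0⁺) − ψ'(0⁻) = −(2mλ/ℏ²)ψ(0).
With ψ ∝ e^{−κ|x|} this yields −2κ = −2mλ/ℏ², so κ = mλ/ℏ² = 1.894.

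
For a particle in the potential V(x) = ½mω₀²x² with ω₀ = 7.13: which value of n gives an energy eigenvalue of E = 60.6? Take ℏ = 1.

n = 8

E_n = ℏω₀(n + ½) ⇒ n = E/(ℏω₀) − ½ = 60.6/7.13 − 0.5 = 7.999 → n = 8.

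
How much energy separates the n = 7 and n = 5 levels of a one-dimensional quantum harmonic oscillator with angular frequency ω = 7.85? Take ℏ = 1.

E_n = ℏω(n + ½), so ΔE = (7 − 5) ℏω = 2 × 7.85 = 15.70.

ΔE = 15.7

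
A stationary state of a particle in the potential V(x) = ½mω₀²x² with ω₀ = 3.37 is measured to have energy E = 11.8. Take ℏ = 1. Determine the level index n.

Invert E_n = (n + ½)ℏω₀: n = E/ℏω₀ − ½ = 3.001, so n = 3.

n = 3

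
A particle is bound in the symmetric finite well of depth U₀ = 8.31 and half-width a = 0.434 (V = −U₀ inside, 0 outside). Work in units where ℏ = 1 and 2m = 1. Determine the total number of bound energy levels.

Define the well-strength parameter z₀ = (a/ℏ)√(2mU₀) = 0.434 × √(2·0.5·8.31) = 1.251.
A new bound state (alternating even/odd) appears each time z₀ passes a multiple of π/2, so N = ⌊2z₀/π⌋ + 1 = ⌊0.7965⌋ + 1 = 1.

N = 1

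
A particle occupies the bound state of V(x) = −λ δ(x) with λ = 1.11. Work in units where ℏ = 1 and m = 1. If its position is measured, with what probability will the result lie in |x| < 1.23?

The normalised bound state is ψ = √κ e^{−κ|x|} with κ = mλ/ℏ² = 1.110.
P(|x| < d) = ∫_{−d}^{d} κ e^{−2κ|x|} dx = 1 − e^{−2κd} = 1 − e^{−2.731} = 0.9348.

P = 0.935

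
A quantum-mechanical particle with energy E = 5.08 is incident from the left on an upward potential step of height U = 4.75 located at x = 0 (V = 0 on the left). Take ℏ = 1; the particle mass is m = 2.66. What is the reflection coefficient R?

The wavenumbers are k₁ = √(2mE)/ℏ = 5.199 on the left and k₂ = √(2m(E − U))/ℏ = 1.325 on the right.
Matching ψ and ψ′ at x = 0 gives r = (k₁ − k₂)/(k₁ + k₂), so R = r² = 0.3526 and T = 1 − R = 0.6474.

R = 0.353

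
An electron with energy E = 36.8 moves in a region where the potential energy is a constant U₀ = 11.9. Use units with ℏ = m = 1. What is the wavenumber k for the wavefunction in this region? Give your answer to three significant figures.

k = 7.06

With E > U₀ the solution is oscillatory, ψ ∝ e^{±ikx} with k = √(2m(E − U₀))/ℏ.
k = √(2 × 1 × 24.9) = 7.057.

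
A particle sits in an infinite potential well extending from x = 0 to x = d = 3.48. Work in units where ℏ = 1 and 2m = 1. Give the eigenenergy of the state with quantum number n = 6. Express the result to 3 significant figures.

Requiring ψ(0) = ψ(d) = 0 quantises k = nπ/d, hence E_n = ℏ²k²/2m = n²π²ℏ²/(2md²).
E_6 = 6² × π² / (2 × 0.5 × 3.48²) = 29.34.

E = 29.3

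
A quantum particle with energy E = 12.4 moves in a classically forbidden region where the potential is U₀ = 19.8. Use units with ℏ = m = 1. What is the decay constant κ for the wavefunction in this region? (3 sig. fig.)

κ = 3.85

Since E < U₀ the TISE in this region is ψ'' = κ²ψ with κ = √(2m(U₀ − E))/ℏ.
κ = √(2 × 1 × 7.4) = 3.847.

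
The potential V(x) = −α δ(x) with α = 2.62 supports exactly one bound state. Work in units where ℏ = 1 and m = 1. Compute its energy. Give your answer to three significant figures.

E = -3.43

The bound state is ψ(x) = √κ e^{−κ|x|}. The derivative jump ψ'(0⁺) − ψ'(0⁻) = −(2mα/ℏ²)ψ(0) fixes κ = mα/ℏ² = 2.620.
Then E = −ℏ²κ²/(2m) = −mα²/(2ℏ²) = -3.432.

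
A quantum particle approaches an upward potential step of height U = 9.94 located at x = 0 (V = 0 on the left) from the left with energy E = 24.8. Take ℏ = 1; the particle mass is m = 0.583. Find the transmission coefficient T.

The wavenumbers are k₁ = √(2mE)/ℏ = 5.377 on the left and k₂ = √(2m(E − U))/ℏ = 4.163 on the right.
Continuity of ψ and ψ′ at the step yields the reflection amplitude r = (k₁ − k₂)/(k₁ + k₂) = 0.1273; thus R = |r|² = 0.01622, T = 0.9838.

T = 0.984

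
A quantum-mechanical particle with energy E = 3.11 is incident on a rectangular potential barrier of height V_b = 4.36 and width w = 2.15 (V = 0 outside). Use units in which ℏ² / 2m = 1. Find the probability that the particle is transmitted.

T = 0.0264

Since E < V_b the interior solution is evanescent with decay constant κ = √(2m(V_b − E))/ℏ = 1.118.
κw = 2.404, sinh(κw) = 5.487.
Matching ψ, ψ′ at both faces gives T = [1 + V_b² sinh²(κw) / (4E(V_b − E))]⁻¹ = 1/37.81 = 0.0264.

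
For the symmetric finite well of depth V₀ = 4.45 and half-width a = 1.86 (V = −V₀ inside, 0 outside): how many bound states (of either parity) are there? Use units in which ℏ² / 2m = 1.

The dimensionless depth is z₀ = a√(2mV₀)/ℏ = 1.86 × √(4.450) = 3.924.
A new bound state (alternating even/odd) appears each time z₀ passes a multiple of π/2, so N = ⌊2z₀/π⌋ + 1 = ⌊2.498⌋ + 1 = 3.

N = 3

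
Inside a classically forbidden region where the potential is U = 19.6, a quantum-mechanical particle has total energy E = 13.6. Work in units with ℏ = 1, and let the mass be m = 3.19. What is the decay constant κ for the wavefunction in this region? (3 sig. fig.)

Since E < U the TISE in this region is ψ'' = κ²ψ with κ = √(2m(U − E))/ℏ.
κ = √(2 × 3.19 × 6) = 6.187.

κ = 6.19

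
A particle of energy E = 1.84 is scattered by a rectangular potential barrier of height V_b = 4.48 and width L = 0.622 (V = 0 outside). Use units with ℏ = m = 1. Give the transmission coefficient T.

E < V_b: inside the barrier ψ ∝ e^{±κx} with κ = √(2m(V_b − E))/ℏ = 2.298.
κL = 1.429, sinh(κL) = 1.968.
The exact tunnelling result is T⁻¹ = 1 + V_b² sinh²(κL) / [4E(V_b − E)] = 5.001, so T = 0.200.

T = 0.200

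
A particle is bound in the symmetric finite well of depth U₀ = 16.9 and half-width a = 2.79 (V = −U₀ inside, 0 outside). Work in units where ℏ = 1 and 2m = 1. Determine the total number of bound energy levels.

N = 8

The dimensionless depth is z₀ = a√(2mU₀)/ℏ = 2.79 × √(16.90) = 11.47.
The even/odd transcendental equations gain one root per π/2 in z₀, giving N = 1 + ⌊2z₀/π⌋ = 1 + ⌊7.302⌋ = 8.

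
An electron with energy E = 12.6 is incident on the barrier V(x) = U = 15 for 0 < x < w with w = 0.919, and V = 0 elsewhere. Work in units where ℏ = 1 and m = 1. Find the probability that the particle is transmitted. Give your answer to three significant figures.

T = 0.0382

Since E < U the interior solution is evanescent with decay constant κ = √(2m(U − E))/ℏ = 2.191.
κw = 2.013, sinh(κw) = 3.678.
Matching ψ, ψ′ at both faces gives T = [1 + U² sinh²(κw) / (4E(U − E))]⁻¹ = 1/26.16 = 0.0382.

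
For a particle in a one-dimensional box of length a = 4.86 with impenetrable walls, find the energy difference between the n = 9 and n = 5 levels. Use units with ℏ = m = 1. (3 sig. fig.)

E_n = n²π²ℏ²/(2ma²), so ΔE = (9² − 5²) π²ℏ²/(2ma²).
ΔE = 56 × π² / (2 × 1 × 4.86²) = 11.70.

ΔE = 11.7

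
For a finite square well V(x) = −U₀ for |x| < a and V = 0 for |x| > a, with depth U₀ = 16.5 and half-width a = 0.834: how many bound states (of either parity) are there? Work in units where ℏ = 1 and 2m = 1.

Define the well-strength parameter z₀ = (a/ℏ)√(2mU₀) = 0.834 × √(2·0.5·16.5) = 3.388.
A new bound state (alternating even/odd) appears each time z₀ passes a multiple of π/2, so N = ⌊2z₀/π⌋ + 1 = ⌊2.157⌋ + 1 = 3.

N = 3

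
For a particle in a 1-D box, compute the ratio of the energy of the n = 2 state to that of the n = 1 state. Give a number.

4

Since E_n ∝ n², the ratio is (2/1)² = 4.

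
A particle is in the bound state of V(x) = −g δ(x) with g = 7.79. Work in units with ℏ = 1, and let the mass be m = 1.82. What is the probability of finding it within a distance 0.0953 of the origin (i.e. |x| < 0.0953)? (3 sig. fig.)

The normalised bound state is ψ = √κ e^{−κ|x|} with κ = mg/ℏ² = 14.18.
P(|x| < d) = ∫_{−d}^{d} κ e^{−2κ|x|} dx = 1 − e^{−2κd} = 1 − e^{−2.702} = 0.9329.

P = 0.933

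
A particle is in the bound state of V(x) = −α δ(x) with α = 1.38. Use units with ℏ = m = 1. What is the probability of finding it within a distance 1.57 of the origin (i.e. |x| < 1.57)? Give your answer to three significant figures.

The normalised bound state is ψ = √κ e^{−κ|x|} with κ = mα/ℏ² = 1.380.
P(|x| < d) = ∫_{−d}^{d} κ e^{−2κ|x|} dx = 1 − e^{−2κd} = 1 − e^{−4.333} = 0.9869.

P = 0.987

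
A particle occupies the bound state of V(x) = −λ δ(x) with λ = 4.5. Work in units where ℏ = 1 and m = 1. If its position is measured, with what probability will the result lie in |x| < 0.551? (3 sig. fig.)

P = 0.993

The normalised bound state is ψ = √κ e^{−κ|x|} with κ = mλ/ℏ² = 4.500.
P(|x| < d) = ∫_{−d}^{d} κ e^{−2κ|x|} dx = 1 − e^{−2κd} = 1 − e^{−4.959} = 0.9930.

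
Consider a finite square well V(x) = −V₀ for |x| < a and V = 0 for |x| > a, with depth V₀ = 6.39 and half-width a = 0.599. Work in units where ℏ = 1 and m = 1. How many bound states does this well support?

N = 2

Define the well-strength parameter z₀ = (a/ℏ)√(2mV₀) = 0.599 × √(2·1·6.39) = 2.141.
The even/odd transcendental equations gain one root per π/2 in z₀, giving N = 1 + ⌊2z₀/π⌋ = 1 + ⌊1.363⌋ = 2.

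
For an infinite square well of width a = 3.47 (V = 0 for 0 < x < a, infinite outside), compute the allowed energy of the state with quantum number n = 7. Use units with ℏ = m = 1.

The infinite-well eigenfunctions ψ_n = √(2/a) sin(nπx/a) vanish at both walls, giving E_n = n²π²ℏ²/(2ma²).
E_7 = 7² × π² / (2 × 1 × 3.47²) = 20.08.

E = 20.1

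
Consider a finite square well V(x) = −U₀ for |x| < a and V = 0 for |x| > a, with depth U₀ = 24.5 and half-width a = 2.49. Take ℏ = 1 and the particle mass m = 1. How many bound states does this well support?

N = 12

The dimensionless depth is z₀ = a√(2mU₀)/ℏ = 2.49 × √(49.00) = 17.43.
A new bound state (alternating even/odd) appears each time z₀ passes a multiple of π/2, so N = ⌊2z₀/π⌋ + 1 = ⌊11.10⌋ + 1 = 12.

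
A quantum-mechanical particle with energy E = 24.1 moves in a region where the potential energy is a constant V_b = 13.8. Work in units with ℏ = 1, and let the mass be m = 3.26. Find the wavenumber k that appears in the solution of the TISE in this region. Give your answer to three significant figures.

With E > V_b the solution is oscillatory, ψ ∝ e^{±ikx} with k = √(2m(E − V_b))/ℏ.
k = √(2 × 3.26 × 10.3) = 8.195.

k = 8.19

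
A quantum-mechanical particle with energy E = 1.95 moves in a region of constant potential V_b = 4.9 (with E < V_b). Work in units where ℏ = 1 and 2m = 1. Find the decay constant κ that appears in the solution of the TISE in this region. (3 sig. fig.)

κ = 1.72

Since E < V_b the TISE in this region is ψ'' = κ²ψ with κ = √(2m(V_b − E))/ℏ.
κ = √(2 × 0.5 × 2.95) = 1.718.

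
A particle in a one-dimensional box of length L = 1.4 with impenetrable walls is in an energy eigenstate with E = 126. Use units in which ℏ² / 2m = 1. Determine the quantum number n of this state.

n = 5

For an infinite well E_n = n²π²ℏ²/(2mL²), so n = (L/πℏ)√(2mE).
n = (1.4/π) × √(2 × 0.5 × 126) = 5.002 → n = 5.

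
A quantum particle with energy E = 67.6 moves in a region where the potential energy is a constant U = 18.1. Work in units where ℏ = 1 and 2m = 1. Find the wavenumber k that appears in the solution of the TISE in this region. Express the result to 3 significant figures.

With E > U the solution is oscillatory, ψ ∝ e^{±ikx} with k = √(2m(E − U))/ℏ.
k = √(2 × 0.5 × 49.5) = 7.036.

k = 7.04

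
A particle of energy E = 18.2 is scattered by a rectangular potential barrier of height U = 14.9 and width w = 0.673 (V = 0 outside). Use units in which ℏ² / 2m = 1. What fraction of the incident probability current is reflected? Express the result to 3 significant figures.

R = 0.449

Above the barrier the interior wavenumber is k₂ = √(2m(E − U))/ℏ = 1.817, giving phase k₂w = 1.223.
T = [1 + U² sin²(k₂w) / (4E(E − U))]⁻¹ = 1/1.817 = 0.551.
R = 1 − T = 0.449.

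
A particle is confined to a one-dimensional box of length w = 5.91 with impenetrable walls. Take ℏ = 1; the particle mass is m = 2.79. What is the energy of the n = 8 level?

E = 3.24

The infinite-well eigenfunctions ψ_n = √(2/w) sin(nπx/w) vanish at both walls, giving E_n = n²π²ℏ²/(2mw²).
E_8 = 8² × π² / (2 × 2.79 × 5.91²) = 3.241.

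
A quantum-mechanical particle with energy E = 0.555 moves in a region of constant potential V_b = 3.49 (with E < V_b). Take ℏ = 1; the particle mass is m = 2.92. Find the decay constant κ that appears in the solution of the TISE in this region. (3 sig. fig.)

Since E < V_b the TISE in this region is ψ'' = κ²ψ with κ = √(2m(V_b − E))/ℏ.
κ = √(2 × 2.92 × 2.935) = 4.140.

κ = 4.14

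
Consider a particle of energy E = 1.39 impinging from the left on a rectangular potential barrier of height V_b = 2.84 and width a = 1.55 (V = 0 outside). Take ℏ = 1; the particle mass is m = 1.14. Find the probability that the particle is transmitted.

T = 0.0142

Since E < V_b the interior solution is evanescent with decay constant κ = √(2m(V_b − E))/ℏ = 1.818.
κa = 2.818, sinh(κa) = 8.344.
The exact tunnelling result is T⁻¹ = 1 + V_b² sinh²(κa) / [4E(V_b − E)] = 70.66, so T = 0.0142.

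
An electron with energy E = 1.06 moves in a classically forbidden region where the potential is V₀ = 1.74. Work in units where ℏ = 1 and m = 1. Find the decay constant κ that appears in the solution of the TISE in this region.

Since E < V₀ the TISE in this region is ψ'' = κ²ψ with κ = √(2m(V₀ − E))/ℏ.
κ = √(2 × 1 × 0.68) = 1.166.

κ = 1.17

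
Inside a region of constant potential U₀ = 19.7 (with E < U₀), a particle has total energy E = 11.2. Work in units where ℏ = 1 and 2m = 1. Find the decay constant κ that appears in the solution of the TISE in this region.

κ = 2.92

Since E < U₀ the TISE in this region is ψ'' = κ²ψ with κ = √(2m(U₀ − E))/ℏ.
κ = √(2 × 0.5 × 8.5) = 2.915.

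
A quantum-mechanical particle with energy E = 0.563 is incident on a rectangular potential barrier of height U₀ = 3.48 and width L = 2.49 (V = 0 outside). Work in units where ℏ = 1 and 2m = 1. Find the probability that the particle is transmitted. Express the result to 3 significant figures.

Since E < U₀ the interior solution is evanescent with decay constant κ = √(2m(U₀ − E))/ℏ = 1.708.
κL = 4.253, sinh(κL) = 35.14.
The exact tunnelling result is T⁻¹ = 1 + U₀² sinh²(κL) / [4E(U₀ − E)] = 2278, so T = 0.000439.

T = 0.000439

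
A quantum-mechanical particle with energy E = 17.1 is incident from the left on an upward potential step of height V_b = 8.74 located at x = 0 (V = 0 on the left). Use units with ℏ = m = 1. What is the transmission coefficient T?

On each side the TISE gives plane waves with k = √(2m(E − V))/ℏ: k₁ = √(2·1·17.1) = 5.848, k₂ = √(2·1·8.36) = 4.089.
Matching ψ and ψ′ at x = 0 gives r = (k₁ − k₂)/(k₁ + k₂), so R = r² = 0.03134 and T = 1 − R = 0.9687.

T = 0.969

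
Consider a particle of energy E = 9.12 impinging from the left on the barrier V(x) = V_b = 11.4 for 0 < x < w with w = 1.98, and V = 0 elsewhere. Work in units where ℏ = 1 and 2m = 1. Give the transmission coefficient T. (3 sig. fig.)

T = 0.00647

E < V_b: inside the barrier ψ ∝ e^{±κx} with κ = √(2m(V_b − E))/ℏ = 1.510.
κw = 2.990, sinh(κw) = 9.915.
The exact tunnelling result is T⁻¹ = 1 + V_b² sinh²(κw) / [4E(V_b − E)] = 154.6, so T = 0.00647.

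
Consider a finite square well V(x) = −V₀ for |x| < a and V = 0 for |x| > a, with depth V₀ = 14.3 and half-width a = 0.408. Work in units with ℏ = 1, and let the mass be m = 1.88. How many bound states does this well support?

Define the well-strength parameter z₀ = (a/ℏ)√(2mV₀) = 0.408 × √(2·1.88·14.3) = 2.992.
A new bound state (alternating even/odd) appears each time z₀ passes a multiple of π/2, so N = ⌊2z₀/π⌋ + 1 = ⌊1.905⌋ + 1 = 2.

N = 2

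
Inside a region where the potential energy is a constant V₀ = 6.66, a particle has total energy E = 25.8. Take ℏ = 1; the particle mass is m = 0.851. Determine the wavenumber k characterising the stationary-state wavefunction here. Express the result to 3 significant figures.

k = 5.71

With E > V₀ the solution is oscillatory, ψ ∝ e^{±ikx} with k = √(2m(E − V₀))/ℏ.
k = √(2 × 0.851 × 19.14) = 5.708.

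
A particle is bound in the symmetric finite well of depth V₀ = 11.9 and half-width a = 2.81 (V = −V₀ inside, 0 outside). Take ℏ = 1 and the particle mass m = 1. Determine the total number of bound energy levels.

N = 9

The dimensionless depth is z₀ = a√(2mV₀)/ℏ = 2.81 × √(23.80) = 13.71.
The even/odd transcendental equations gain one root per π/2 in z₀, giving N = 1 + ⌊2z₀/π⌋ = 1 + ⌊8.727⌋ = 9.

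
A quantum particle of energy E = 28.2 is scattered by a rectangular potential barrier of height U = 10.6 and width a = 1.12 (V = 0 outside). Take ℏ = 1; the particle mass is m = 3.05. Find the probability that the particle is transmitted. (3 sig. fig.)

T = 0.963

Above the barrier the interior wavenumber is k₂ = √(2m(E − U))/ℏ = 10.36, giving phase k₂a = 11.60.
T = [1 + U² sin²(k₂a) / (4E(E − U))]⁻¹ = 1/1.038 = 0.963.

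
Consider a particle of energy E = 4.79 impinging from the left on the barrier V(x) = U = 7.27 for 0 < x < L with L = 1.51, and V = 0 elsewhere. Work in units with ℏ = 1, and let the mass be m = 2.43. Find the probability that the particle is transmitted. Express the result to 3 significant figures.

Since E < U the interior solution is evanescent with decay constant κ = √(2m(U − E))/ℏ = 3.472.
κL = 5.242, sinh(κL) = 94.55.
The exact tunnelling result is T⁻¹ = 1 + U² sinh²(κL) / [4E(U − E)] = 9944, so T = 0.000101.

T = 0.000101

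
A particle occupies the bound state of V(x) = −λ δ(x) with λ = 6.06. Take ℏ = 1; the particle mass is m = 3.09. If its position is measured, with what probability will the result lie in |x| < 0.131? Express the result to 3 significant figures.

The normalised bound state is ψ = √κ e^{−κ|x|} with κ = mλ/ℏ² = 18.73.
P(|x| < d) = ∫_{−d}^{d} κ e^{−2κ|x|} dx = 1 − e^{−2κd} = 1 − e^{−4.906} = 0.9926.

P = 0.993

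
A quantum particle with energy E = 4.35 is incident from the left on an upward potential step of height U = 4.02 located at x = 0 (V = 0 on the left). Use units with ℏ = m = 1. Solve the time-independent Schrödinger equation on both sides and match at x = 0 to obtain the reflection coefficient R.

R = 0.323

The wavenumbers are k₁ = √(2mE)/ℏ = 2.950 on the left and k₂ = √(2m(E − U))/ℏ = 0.8124 on the right.
Matching ψ and ψ′ at x = 0 gives r = (k₁ − k₂)/(k₁ + k₂), so R = r² = 0.3227 and T = 1 − R = 0.6773.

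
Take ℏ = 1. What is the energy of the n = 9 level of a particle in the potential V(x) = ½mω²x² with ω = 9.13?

The oscillator eigenvalues are E_n = ℏω(n + ½), so E_9 = 9.13 × 9.5 = 86.74.

E = 86.7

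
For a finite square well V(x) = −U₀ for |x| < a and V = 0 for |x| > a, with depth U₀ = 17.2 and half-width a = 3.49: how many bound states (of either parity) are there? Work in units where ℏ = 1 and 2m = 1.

N = 10

The dimensionless depth is z₀ = a√(2mU₀)/ℏ = 3.49 × √(17.20) = 14.47.
A new bound state (alternating even/odd) appears each time z₀ passes a multiple of π/2, so N = ⌊2z₀/π⌋ + 1 = ⌊9.214⌋ + 1 = 10.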